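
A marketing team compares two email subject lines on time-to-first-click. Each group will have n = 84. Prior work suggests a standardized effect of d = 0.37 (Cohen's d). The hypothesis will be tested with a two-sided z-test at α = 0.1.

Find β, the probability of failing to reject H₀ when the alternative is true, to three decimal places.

β ≈ 0.226

Noncentrality parameter: δ = d·√(n/2) = 0.37 × √(84/2) = 2.3979
Critical value for a two-sided test at α = 0.1: z_{α/2} = 1.645.
Power = Φ(δ − 1.645) + Φ(−δ − 1.645) = Φ(0.753) + Φ(-4.043) = 0.7743 + 0.0000 = 0.7743.
Type II error: β = 1 − power = 1 − 0.7743 = 0.2257.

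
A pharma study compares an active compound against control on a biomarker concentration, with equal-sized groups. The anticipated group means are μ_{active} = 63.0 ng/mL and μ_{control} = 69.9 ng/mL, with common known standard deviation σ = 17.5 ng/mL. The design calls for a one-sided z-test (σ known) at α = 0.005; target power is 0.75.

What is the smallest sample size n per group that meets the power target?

Standardized effect: d = |μ_{active} − μ_{control}| / σ = |63.0 − 69.9| / 17.5 = 0.3943
Set Φ(δ − 2.576) = 0.75; then δ − 2.576 = Φ⁻¹(0.75) = 0.674, giving δ = 3.250.
δ = d·√(n/2) ⇒ n = 2(δ/d)² = 2 × (3.250 / 0.3943)² = 135.91.
Rounding up, n = 136 per group.

n = 136 per group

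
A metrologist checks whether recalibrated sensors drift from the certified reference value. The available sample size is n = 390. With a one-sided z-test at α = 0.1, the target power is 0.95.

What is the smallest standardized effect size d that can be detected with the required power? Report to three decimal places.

Required noncentrality: δ = z_{0.1} + z_{0.05} = 1.282 + 1.645 = 2.926.
δ = d·√n ⇒ d = δ/√n = 2.926/√390 = 0.1482.

d ≈ 0.148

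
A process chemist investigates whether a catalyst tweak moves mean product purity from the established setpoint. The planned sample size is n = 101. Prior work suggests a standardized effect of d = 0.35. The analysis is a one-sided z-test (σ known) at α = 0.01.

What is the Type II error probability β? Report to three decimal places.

β ≈ 0.117

Noncentrality parameter: δ = d·√n = 0.35 × √101 = 3.5175
Critical value for a one-sided test at α = 0.01: z_α = 2.326.
Power = P(Z > 2.326 − δ) = Φ(1.191) = 0.8832.
Type II error: β = 1 − power = 1 − 0.8832 = 0.1168.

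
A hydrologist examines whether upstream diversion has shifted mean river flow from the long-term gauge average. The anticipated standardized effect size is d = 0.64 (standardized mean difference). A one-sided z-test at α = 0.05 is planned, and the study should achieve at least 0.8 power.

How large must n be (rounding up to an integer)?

n = 16

Set Φ(δ − 1.645) = 0.8; then δ − 1.645 = Φ⁻¹(0.8) = 0.842, giving δ = 2.486.
δ = d·√n ⇒ n = (δ/d)² = (2.486 / 0.64)² = 15.09.
Rounding up, n = 16.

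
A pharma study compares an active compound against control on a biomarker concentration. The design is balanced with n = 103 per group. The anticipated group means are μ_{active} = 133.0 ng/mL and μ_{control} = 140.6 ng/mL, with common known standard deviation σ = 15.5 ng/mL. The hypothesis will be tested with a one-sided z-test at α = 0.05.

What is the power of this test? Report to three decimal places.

Standardized effect: d = |μ_{active} − μ_{control}| / σ = |133.0 − 140.6| / 15.5 = 0.4903
Noncentrality parameter: δ = d·√(n/2) = 0.4903 × √(103/2) = 3.5187
One-sided α = 0.05 → critical value z_{0.05} = 1.645.
Power = P(Z > 1.645 − δ) = Φ(1.874) = 0.9695.

Power ≈ 0.970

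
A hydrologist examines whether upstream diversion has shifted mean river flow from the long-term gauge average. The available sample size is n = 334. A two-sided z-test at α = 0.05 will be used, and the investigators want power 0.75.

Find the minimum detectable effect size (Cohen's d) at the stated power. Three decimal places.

Required noncentrality: δ = z_{0.025} + z_{0.25} = 1.960 + 0.674 = 2.634.
(Lower-tail contribution to power is negligible for δ > 0.)
δ = d·√n ⇒ d = δ/√n = 2.634/√334 = 0.1442.

d ≈ 0.144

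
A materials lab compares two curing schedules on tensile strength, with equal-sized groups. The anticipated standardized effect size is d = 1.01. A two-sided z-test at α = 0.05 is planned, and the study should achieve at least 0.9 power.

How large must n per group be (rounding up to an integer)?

n = 21 per group

Set Φ(δ − 1.960) = 0.9; then δ − 1.960 = Φ⁻¹(0.9) = 1.282, giving δ = 3.242.
(For δ > 0 the lower-tail rejection region contributes negligibly to power, so the one-term inversion is standard.)
δ = d·√(n/2) ⇒ n = 2(δ/d)² = 2 × (3.242 / 1.01)² = 20.60.
Rounding up, n = 21 per group.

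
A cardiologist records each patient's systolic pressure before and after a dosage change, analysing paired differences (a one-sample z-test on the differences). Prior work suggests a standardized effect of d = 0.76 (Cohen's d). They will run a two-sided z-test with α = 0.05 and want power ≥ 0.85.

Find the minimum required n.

n = 16

For power 0.85 need Φ(δ − z_{0.025}) = 0.85, so δ = z_{0.025} + z_{0.15} = 1.960 + 1.036 = 2.996.
(The Φ(−δ − z_{α/2}) term is vanishingly small for δ > 0 and is dropped in the standard sample-size formula.)
δ = d·√n ⇒ n = (δ/d)² = (2.996 / 0.76)² = 15.54.
Rounding up, n = 16.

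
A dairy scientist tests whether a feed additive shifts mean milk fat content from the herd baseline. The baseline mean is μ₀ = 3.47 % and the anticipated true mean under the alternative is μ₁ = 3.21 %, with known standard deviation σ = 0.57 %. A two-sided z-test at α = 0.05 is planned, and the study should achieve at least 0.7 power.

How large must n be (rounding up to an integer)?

n = 30

Standardized effect: d = |μ₁ − μ₀| / σ = |3.21 − 3.47| / 0.57 = 0.4561
Set Φ(δ − 1.960) = 0.7; then δ − 1.960 = Φ⁻¹(0.7) = 0.524, giving δ = 2.484.
(Ignoring the negligible lower-tail rejection probability gives the usual closed-form inversion.)
δ = d·√n ⇒ n = (δ/d)² = (2.484 / 0.4561)² = 29.66.
Rounding up, n = 30.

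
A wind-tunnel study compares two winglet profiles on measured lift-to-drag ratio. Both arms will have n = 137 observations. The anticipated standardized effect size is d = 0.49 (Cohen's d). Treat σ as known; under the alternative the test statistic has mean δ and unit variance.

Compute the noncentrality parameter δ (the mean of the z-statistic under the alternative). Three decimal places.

δ ≈ 4.055

δ = d·√(n/2) = 0.49 × √(137/2) = 4.0555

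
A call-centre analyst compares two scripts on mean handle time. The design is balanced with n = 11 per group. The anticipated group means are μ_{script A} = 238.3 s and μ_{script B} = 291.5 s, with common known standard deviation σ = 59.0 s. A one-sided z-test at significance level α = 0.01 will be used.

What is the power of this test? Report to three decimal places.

Standardized effect: d = |μ_{script A} − μ_{script B}| / σ = |238.3 − 291.5| / 59.0 = 0.9017
Noncentrality parameter: δ = d·√(n/2) = 0.9017 × √(11/2) = 2.1147
One-sided α = 0.01 → critical value z_{0.01} = 2.326.
Power = P(Z > 2.326 − δ) = Φ(-0.212) = 0.4162.

Power ≈ 0.416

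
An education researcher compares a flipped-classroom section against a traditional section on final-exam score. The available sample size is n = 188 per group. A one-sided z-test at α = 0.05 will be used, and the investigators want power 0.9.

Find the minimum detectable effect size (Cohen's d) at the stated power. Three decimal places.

d ≈ 0.302

Need Φ(δ − 1.645) = 0.9, so δ = 1.645 + 1.282 = 2.926.
δ = d·√(n/2) ⇒ d = δ/√(n/2) = 2.926/√(188/2) = 0.3018.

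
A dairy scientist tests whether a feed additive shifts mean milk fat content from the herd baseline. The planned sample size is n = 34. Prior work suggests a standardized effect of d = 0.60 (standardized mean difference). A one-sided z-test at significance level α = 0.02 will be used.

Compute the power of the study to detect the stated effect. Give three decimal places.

Noncentrality parameter: λ = d·√n = 0.60 × √34 = 3.4986
Critical value for a one-sided test at α = 0.02: z_α = 2.054.
Power = P(Z > 2.054 − λ) = Φ(1.445) = 0.9257.

Power ≈ 0.926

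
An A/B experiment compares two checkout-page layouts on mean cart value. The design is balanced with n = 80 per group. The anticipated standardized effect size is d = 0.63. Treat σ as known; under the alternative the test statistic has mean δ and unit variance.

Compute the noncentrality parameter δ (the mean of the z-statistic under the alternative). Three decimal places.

δ ≈ 3.984

The noncentrality parameter scales effect size by the design's sample-size factor: δ = d·√(n/2) = 0.63 × √(80/2) = 3.9845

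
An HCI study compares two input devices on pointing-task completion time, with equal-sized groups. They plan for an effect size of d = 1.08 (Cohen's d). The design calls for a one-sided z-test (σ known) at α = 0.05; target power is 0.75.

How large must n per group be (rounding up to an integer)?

n = 10 per group

Set Φ(δ − 1.645) = 0.75; then δ − 1.645 = Φ⁻¹(0.75) = 0.674, giving δ = 2.319.
δ = d·√(n/2) ⇒ n = 2(δ/d)² = 2 × (2.319 / 1.08)² = 9.22.
Rounding up, n = 10 per group.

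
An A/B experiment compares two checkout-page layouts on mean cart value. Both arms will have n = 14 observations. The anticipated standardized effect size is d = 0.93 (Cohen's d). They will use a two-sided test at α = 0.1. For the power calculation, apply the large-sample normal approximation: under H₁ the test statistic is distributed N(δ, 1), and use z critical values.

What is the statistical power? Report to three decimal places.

Power ≈ 0.793

Noncentrality parameter: δ = d·√(n/2) = 0.93 × √(14/2) = 2.4605
Critical value for a two-sided test at α = 0.1: z_{α/2} = 1.645.
Power = Φ(δ − 1.645) + Φ(−δ − 1.645) = Φ(0.816) + Φ(-4.105) = 0.7927 + 0.0000 = 0.7927.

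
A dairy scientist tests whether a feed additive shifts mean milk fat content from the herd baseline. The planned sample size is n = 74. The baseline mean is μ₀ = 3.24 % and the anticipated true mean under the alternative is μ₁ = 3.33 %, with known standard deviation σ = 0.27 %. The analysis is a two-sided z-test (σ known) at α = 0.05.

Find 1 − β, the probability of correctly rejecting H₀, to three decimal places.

Power ≈ 0.818

Standardized effect: d = |μ₁ − μ₀| / σ = |3.33 − 3.24| / 0.27 = 0.3333
Noncentrality parameter: δ = d·√n = 0.3333 × √74 = 2.8674
Critical value for a two-sided test at α = 0.05: z_{α/2} = 1.960.
Power = Φ(δ − 1.960) + Φ(−δ − 1.960) = Φ(0.907) + Φ(-4.827) = 0.8179 + 0.0000 = 0.8179.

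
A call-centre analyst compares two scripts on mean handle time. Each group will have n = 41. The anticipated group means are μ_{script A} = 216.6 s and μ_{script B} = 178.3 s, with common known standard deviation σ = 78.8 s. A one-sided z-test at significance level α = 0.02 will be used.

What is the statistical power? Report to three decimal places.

Power ≈ 0.558

Standardized effect: d = |μ_{script A} − μ_{script B}| / σ = |216.6 − 178.3| / 78.8 = 0.4860
Noncentrality parameter: δ = d·√(n/2) = 0.4860 × √(41/2) = 2.2006
Critical value for a one-sided test at α = 0.02: z_α = 2.054.
Power = P(Z > 2.054 − δ) = Φ(0.147) = 0.5584.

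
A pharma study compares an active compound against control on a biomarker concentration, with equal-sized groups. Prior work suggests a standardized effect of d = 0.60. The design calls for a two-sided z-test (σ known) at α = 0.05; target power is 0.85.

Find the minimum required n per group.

Set Φ(δ − 1.960) = 0.85; then δ − 1.960 = Φ⁻¹(0.85) = 1.036, giving δ = 2.996.
(The Φ(−δ − z_{α/2}) term is vanishingly small for δ > 0 and is dropped in the standard sample-size formula.)
δ = d·√(n/2) ⇒ n = 2(δ/d)² = 2 × (2.996 / 0.60)² = 49.88.
Rounding up, n = 50 per group.

n = 50 per group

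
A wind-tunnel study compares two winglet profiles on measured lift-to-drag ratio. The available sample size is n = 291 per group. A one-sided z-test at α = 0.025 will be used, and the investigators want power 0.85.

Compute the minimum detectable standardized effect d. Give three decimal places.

d ≈ 0.248

Need Φ(δ − 1.960) = 0.85, so δ = 1.960 + 1.036 = 2.996.
δ = d·√(n/2) ⇒ d = δ/√(n/2) = 2.996/√(291/2) = 0.2484.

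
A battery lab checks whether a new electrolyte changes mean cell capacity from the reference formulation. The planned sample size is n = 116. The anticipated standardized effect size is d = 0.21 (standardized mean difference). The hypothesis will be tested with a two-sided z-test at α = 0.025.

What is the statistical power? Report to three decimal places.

Power ≈ 0.508

Noncentrality parameter: δ = d·√n = 0.21 × √116 = 2.2618
Critical value for a two-sided test at α = 0.025: z_{α/2} = 2.241.
Power = Φ(δ − 2.241) + Φ(−δ − 2.241) = Φ(0.020) + Φ(-4.503) = 0.5081 + 0.0000 = 0.5081.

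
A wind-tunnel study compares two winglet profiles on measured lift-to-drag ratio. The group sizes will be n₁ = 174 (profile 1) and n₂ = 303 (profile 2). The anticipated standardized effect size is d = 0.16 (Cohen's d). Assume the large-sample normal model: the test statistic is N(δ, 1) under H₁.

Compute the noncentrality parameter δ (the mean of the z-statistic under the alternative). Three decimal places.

δ ≈ 1.682

The noncentrality parameter scales effect size by the design's sample-size factor: δ = d / √(1/n₁ + 1/n₂) = 0.16 / √(1/174 + 1/303) = 1.6821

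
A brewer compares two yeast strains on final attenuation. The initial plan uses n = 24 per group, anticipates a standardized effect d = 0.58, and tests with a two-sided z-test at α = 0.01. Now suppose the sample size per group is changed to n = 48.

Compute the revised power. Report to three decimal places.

Power ≈ 0.605

With n = 48 per group: δ = d·√(n/2) = 0.58 × √(48/2) = 2.8414. Critical value z_{0.005} = 2.576.
Revised power = Φ(δ − 2.576) + Φ(−δ − 2.576) = Φ(0.266) + Φ(-5.417) = 0.6047 + 0.0000 = 0.6047.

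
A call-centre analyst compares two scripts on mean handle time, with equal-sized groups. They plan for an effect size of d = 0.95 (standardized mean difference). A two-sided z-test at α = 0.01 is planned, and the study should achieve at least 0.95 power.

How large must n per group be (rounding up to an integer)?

n = 40 per group

For power 0.95 need Φ(δ − z_{0.005}) = 0.95, so δ = z_{0.005} + z_{0.05} = 2.576 + 1.645 = 4.221.
(Ignoring the negligible lower-tail rejection probability gives the usual closed-form inversion.)
δ = d·√(n/2) ⇒ n = 2(δ/d)² = 2 × (4.221 / 0.95)² = 39.48.
Round up to the next whole unit.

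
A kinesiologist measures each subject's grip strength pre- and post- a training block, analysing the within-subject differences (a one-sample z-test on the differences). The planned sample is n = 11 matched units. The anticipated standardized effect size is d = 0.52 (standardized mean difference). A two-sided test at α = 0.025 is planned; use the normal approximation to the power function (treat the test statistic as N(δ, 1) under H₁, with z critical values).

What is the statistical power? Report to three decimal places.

Power ≈ 0.303

Noncentrality parameter: δ = d·√n = 0.52 × √11 = 1.7246
Two-sided α = 0.025 → critical value z_{0.0125} = 2.241.
Power = Φ(δ − 2.241) + Φ(−δ − 2.241) = Φ(-0.517) + Φ(-3.966) = 0.3027 + 0.0000 = 0.3027.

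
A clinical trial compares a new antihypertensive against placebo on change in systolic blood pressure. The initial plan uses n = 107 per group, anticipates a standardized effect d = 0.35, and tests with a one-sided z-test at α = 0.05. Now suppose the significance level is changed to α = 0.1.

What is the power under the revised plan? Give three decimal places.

Power ≈ 0.899

δ = d·√(n/2) = 0.35 × √(107/2) = 2.5600 (unchanged). New critical value: z_{0.1} = 1.282.
Revised power = P(Z > 1.282 − δ) = Φ(1.278) = 0.8995.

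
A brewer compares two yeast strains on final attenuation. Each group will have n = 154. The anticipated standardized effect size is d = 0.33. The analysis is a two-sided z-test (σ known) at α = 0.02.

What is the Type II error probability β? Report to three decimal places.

Noncentrality parameter: δ = d·√(n/2) = 0.33 × √(154/2) = 2.8957
Two-sided α = 0.02 → critical value z_{0.01} = 2.326.
Power = Φ(δ − 2.326) + Φ(−δ − 2.326) = Φ(0.569) + Φ(-5.222) = 0.7155 + 0.0000 = 0.7155.
Type II error: β = 1 − power = 1 − 0.7155 = 0.2845.

β ≈ 0.285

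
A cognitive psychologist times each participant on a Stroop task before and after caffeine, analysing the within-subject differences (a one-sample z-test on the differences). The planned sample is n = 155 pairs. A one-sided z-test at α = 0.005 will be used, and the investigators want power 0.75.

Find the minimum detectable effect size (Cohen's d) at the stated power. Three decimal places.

Need Φ(δ − 2.576) = 0.75, so δ = 2.576 + 0.674 = 3.250.
δ = d·√n ⇒ d = δ/√n = 3.250/√155 = 0.2611.

d ≈ 0.261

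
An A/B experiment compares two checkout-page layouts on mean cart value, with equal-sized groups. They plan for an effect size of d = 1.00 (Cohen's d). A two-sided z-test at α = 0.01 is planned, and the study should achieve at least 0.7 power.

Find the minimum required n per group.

n = 20 per group

For power 0.7 need Φ(δ − z_{0.005}) = 0.7, so δ = z_{0.005} + z_{0.30} = 2.576 + 0.524 = 3.100.
(Ignoring the negligible lower-tail rejection probability gives the usual closed-form inversion.)
δ = d·√(n/2) ⇒ n = 2(δ/d)² = 2 × (3.100 / 1.00)² = 19.22.
Rounding up, n = 20 per group.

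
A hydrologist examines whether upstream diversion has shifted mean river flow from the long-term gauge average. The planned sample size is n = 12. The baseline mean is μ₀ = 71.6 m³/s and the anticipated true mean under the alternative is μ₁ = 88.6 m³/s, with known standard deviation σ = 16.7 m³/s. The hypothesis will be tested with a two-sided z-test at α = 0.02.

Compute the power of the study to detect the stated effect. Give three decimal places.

Standardized effect: d = |μ₁ − μ₀| / σ = |88.6 − 71.6| / 16.7 = 1.0180
Noncentrality parameter: δ = d·√n = 1.0180 × √12 = 3.5263
Critical value for a two-sided test at α = 0.02: z_{α/2} = 2.326.
Power = Φ(δ − 2.326) + Φ(−δ − 2.326) = Φ(1.200) + Φ(-5.853) = 0.8849 + 0.0000 = 0.8849.

Power ≈ 0.885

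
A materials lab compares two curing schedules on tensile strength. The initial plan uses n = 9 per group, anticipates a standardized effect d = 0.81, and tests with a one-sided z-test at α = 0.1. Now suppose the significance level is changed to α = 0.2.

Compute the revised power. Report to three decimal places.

δ = d·√(n/2) = 0.81 × √(9/2) = 1.7183 (unchanged). New critical value: z_{0.2} = 0.842.
Revised power = Φ(δ − 0.842) = Φ(0.877) = 0.8097.

Power ≈ 0.810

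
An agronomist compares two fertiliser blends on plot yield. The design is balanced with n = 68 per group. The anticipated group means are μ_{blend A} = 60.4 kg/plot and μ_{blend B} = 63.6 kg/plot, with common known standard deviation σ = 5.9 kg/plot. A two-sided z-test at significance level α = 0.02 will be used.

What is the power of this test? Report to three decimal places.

Power ≈ 0.798

Standardized effect: d = |μ_{blend A} − μ_{blend B}| / σ = |60.4 − 63.6| / 5.9 = 0.5424
Noncentrality parameter: δ = d·√(n/2) = 0.5424 × √(68/2) = 3.1626
Two-sided α = 0.02 → critical value z_{0.01} = 2.326.
Power = Φ(δ − 2.326) + Φ(−δ − 2.326) = Φ(0.836) + Φ(-5.489) = 0.7985 + 0.0000 = 0.7985.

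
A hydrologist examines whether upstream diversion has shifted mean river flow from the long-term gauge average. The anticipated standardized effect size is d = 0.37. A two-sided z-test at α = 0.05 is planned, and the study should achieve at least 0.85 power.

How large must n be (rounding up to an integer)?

For power 0.85 need Φ(δ − z_{0.025}) = 0.85, so δ = z_{0.025} + z_{0.15} = 1.960 + 1.036 = 2.996.
(Ignoring the negligible lower-tail rejection probability gives the usual closed-form inversion.)
δ = d·√n ⇒ n = (δ/d)² = (2.996 / 0.37)² = 65.58.
Round up to the next whole unit.

n = 66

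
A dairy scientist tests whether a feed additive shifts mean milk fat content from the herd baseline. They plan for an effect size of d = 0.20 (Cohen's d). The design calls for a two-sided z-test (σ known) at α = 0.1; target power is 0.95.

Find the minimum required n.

Set Φ(δ − 1.645) = 0.95; then δ − 1.645 = Φ⁻¹(0.95) = 1.645, giving δ = 3.290.
(Ignoring the negligible lower-tail rejection probability gives the usual closed-form inversion.)
δ = d·√n ⇒ n = (δ/d)² = (3.290 / 0.20)² = 270.55.
Rounding up, n = 271.

n = 271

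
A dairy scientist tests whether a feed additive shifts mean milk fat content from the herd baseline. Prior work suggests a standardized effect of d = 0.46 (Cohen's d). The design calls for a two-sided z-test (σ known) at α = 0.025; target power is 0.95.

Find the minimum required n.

n = 72

For power 0.95 need Φ(δ − z_{0.0125}) = 0.95, so δ = z_{0.0125} + z_{0.05} = 2.241 + 1.645 = 3.886.
(The Φ(−δ − z_{α/2}) term is vanishingly small for δ > 0 and is dropped in the standard sample-size formula.)
δ = d·√n ⇒ n = (δ/d)² = (3.886 / 0.46)² = 71.38.
Rounding up, n = 72.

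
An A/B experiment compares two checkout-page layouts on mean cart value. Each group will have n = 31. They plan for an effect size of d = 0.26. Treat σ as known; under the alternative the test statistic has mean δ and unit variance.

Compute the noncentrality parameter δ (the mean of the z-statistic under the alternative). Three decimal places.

δ = d·√(n/2) = 0.26 × √(31/2) = 1.0236

δ ≈ 1.024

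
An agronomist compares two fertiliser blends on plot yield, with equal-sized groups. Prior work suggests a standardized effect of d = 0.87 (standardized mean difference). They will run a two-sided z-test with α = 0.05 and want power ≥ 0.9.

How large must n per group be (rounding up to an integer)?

n = 28 per group

For power 0.9 need Φ(δ − z_{0.025}) = 0.9, so δ = z_{0.025} + z_{0.10} = 1.960 + 1.282 = 3.242.
(Ignoring the negligible lower-tail rejection probability gives the usual closed-form inversion.)
δ = d·√(n/2) ⇒ n = 2(δ/d)² = 2 × (3.242 / 0.87)² = 27.76.
Round up to the next whole unit.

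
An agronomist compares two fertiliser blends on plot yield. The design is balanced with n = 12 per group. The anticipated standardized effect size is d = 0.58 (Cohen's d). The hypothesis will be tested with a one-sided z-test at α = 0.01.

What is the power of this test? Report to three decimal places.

Noncentrality parameter: δ = d·√(n/2) = 0.58 × √(12/2) = 1.4207
One-sided α = 0.01 → critical value z_{0.01} = 2.326.
Power = Φ(δ − 2.326) = Φ(-0.906) = 0.1826.

Power ≈ 0.183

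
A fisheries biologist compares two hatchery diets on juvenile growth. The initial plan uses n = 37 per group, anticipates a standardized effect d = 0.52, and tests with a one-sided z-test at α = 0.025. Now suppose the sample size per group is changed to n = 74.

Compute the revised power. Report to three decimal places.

Power ≈ 0.886

With n = 74 per group: δ = d·√(n/2) = 0.52 × √(74/2) = 3.1630. Critical value z_{0.025} = 1.960.
Revised power = Φ(δ − 1.960) = Φ(1.203) = 0.8855.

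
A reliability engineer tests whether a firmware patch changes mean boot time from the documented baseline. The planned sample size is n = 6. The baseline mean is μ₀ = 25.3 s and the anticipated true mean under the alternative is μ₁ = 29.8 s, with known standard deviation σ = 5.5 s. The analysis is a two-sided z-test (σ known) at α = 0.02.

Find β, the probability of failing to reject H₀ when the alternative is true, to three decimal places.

Standardized effect: d = |μ₁ − μ₀| / σ = |29.8 − 25.3| / 5.5 = 0.8182
Noncentrality parameter: δ = d·√n = 0.8182 × √6 = 2.0041
Critical value for a two-sided test at α = 0.02: z_{α/2} = 2.326.
Power = Φ(δ − 2.326) + Φ(−δ − 2.326) = Φ(-0.322) + Φ(-4.330) = 0.3736 + 0.0000 = 0.3737.
Type II error: β = 1 − power = 1 − 0.3737 = 0.6263.

β ≈ 0.626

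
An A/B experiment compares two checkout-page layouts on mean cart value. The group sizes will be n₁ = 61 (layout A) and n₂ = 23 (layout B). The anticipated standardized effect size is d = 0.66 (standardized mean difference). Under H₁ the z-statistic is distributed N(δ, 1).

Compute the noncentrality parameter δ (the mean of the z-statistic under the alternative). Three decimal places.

δ = d / √(1/n₁ + 1/n₂) = 0.66 / √(1/61 + 1/23) = 2.6973

δ ≈ 2.697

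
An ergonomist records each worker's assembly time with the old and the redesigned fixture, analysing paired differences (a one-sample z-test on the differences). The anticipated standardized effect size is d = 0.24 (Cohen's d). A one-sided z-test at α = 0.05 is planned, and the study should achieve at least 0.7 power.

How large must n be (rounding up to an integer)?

Set Φ(δ − 1.645) = 0.7; then δ − 1.645 = Φ⁻¹(0.7) = 0.524, giving δ = 2.169.
δ = d·√n ⇒ n = (δ/d)² = (2.169 / 0.24)² = 81.70.
Round up to the next whole unit.

n = 82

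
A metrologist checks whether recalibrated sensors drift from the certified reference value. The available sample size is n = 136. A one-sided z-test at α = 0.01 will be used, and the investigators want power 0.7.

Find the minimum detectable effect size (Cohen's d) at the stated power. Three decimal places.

Need Φ(δ − 2.326) = 0.7, so δ = 2.326 + 0.524 = 2.851.
δ = d·√n ⇒ d = δ/√n = 2.851/√136 = 0.2444.

d ≈ 0.244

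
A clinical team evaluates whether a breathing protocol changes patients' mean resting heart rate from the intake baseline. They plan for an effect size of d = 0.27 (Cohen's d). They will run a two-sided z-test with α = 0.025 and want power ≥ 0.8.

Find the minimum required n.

n = 131

Set Φ(δ − 2.241) = 0.8; then δ − 2.241 = Φ⁻¹(0.8) = 0.842, giving δ = 3.083.
(Ignoring the negligible lower-tail rejection probability gives the usual closed-form inversion.)
δ = d·√n ⇒ n = (δ/d)² = (3.083 / 0.27)² = 130.38.
Rounding up, n = 131.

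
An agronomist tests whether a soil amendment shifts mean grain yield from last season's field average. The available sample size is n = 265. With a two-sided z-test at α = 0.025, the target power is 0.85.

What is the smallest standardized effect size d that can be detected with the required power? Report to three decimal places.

d ≈ 0.201

Need Φ(δ − 2.241) = 0.85, so δ = 2.241 + 1.036 = 3.278.
(The second rejection-region term Φ(−δ − z_{α/2}) is negligible and dropped.)
δ = d·√n ⇒ d = δ/√n = 3.278/√265 = 0.2014.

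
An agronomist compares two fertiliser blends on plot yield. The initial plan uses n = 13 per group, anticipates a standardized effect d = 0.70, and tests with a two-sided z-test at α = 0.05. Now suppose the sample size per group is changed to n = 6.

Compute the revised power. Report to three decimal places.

Power ≈ 0.228

With n = 6 per group: δ = d·√(n/2) = 0.70 × √(6/2) = 1.2124. Critical value z_{0.025} = 1.960.
Revised power = Φ(δ − 1.960) + Φ(−δ − 1.960) = Φ(-0.748) + Φ(-3.172) = 0.2274 + 0.0008 = 0.2281.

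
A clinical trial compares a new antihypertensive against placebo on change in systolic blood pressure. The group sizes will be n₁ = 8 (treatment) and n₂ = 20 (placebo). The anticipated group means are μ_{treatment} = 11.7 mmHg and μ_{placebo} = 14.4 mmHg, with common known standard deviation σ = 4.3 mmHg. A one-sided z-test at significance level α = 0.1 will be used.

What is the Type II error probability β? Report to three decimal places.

Standardized effect: d = |μ_{treatment} − μ_{placebo}| / σ = |11.7 − 14.4| / 4.3 = 0.6279
Noncentrality parameter: δ = d / √(1/n₁ + 1/n₂) = 0.6279 / √(1/8 + 1/20) = 1.5010
Critical value for a one-sided test at α = 0.1: z_α = 1.282.
Power = P(Z > 1.282 − δ) = Φ(0.219) = 0.5868.
Type II error: β = 1 − power = 1 − 0.5868 = 0.4132.

β ≈ 0.413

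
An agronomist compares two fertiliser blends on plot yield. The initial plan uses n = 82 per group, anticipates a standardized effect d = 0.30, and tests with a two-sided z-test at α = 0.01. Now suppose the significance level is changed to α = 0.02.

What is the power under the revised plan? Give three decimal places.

δ = d·√(n/2) = 0.30 × √(82/2) = 1.9209 (unchanged). New critical value: z_{0.01} = 2.326.
Revised power = Φ(δ − 2.326) + Φ(−δ − 2.326) = Φ(-0.405) + Φ(-4.247) = 0.3426 + 0.0000 = 0.3426.

Power ≈ 0.343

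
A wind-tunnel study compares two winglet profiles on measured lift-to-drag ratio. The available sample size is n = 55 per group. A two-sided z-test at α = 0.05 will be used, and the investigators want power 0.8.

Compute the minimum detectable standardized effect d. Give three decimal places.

d ≈ 0.534

Required noncentrality: δ = z_{0.025} + z_{0.20} = 1.960 + 0.842 = 2.802.
(Lower-tail contribution to power is negligible for δ > 0.)
δ = d·√(n/2) ⇒ d = δ/√(n/2) = 2.802/√(55/2) = 0.5342.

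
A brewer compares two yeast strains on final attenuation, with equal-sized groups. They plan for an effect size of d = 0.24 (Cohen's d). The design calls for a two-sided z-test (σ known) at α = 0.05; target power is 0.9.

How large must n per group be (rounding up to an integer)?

For power 0.9 need Φ(δ − z_{0.025}) = 0.9, so δ = z_{0.025} + z_{0.10} = 1.960 + 1.282 = 3.242.
(Ignoring the negligible lower-tail rejection probability gives the usual closed-form inversion.)
δ = d·√(n/2) ⇒ n = 2(δ/d)² = 2 × (3.242 / 0.24)² = 364.84.
Round up to the next whole unit.

n = 365 per group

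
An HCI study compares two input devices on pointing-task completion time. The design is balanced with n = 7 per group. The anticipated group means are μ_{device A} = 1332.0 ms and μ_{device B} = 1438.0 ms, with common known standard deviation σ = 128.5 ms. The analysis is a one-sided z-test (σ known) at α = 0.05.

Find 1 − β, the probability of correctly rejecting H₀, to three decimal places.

Standardized effect: d = |μ_{device A} − μ_{device B}| / σ = |1332.0 − 1438.0| / 128.5 = 0.8249
Noncentrality parameter: δ = d·√(n/2) = 0.8249 × √(7/2) = 1.5433
Critical value for a one-sided test at α = 0.05: z_α = 1.645.
Power = Φ(δ − 1.645) = Φ(-0.102) = 0.4595.

Power ≈ 0.460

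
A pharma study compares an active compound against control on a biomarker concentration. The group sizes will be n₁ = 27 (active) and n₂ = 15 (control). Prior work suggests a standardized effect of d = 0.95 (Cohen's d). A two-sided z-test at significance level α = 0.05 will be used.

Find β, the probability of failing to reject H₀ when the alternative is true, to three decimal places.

β ≈ 0.161

Noncentrality parameter: δ = d / √(1/n₁ + 1/n₂) = 0.95 / √(1/27 + 1/15) = 2.9500
Critical value for a two-sided test at α = 0.05: z_{α/2} = 1.960.
Power = Φ(δ − 1.960) + Φ(−δ − 1.960) = Φ(0.990) + Φ(-4.910) = 0.8389 + 0.0000 = 0.8389.
Type II error: β = 1 − power = 1 − 0.8389 = 0.1611.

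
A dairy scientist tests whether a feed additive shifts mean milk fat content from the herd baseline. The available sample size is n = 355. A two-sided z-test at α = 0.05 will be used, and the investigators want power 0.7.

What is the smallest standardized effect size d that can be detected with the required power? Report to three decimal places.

d ≈ 0.132

Required noncentrality: δ = z_{0.025} + z_{0.30} = 1.960 + 0.524 = 2.484.
(The second rejection-region term Φ(−δ − z_{α/2}) is negligible and dropped.)
δ = d·√n ⇒ d = δ/√n = 2.484/√355 = 0.1319.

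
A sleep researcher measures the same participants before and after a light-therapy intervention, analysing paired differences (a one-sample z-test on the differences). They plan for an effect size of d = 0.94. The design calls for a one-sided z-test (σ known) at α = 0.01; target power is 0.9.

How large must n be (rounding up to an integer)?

Set Φ(δ − 2.326) = 0.9; then δ − 2.326 = Φ⁻¹(0.9) = 1.282, giving δ = 3.608.
δ = d·√n ⇒ n = (δ/d)² = (3.608 / 0.94)² = 14.73.
Rounding up, n = 15.

n = 15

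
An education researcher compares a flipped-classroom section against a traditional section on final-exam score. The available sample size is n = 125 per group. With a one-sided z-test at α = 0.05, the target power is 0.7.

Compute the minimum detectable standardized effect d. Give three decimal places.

d ≈ 0.274

Required noncentrality: δ = z_{0.05} + z_{0.30} = 1.645 + 0.524 = 2.169.
δ = d·√(n/2) ⇒ d = δ/√(n/2) = 2.169/√(125/2) = 0.2744.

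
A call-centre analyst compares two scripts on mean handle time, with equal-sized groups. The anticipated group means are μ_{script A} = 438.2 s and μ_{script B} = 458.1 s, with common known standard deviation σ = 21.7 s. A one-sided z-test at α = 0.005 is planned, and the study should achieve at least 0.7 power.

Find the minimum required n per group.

Standardized effect: d = |μ_{script A} − μ_{script B}| / σ = |438.2 − 458.1| / 21.7 = 0.9171
Set Φ(δ − 2.576) = 0.7; then δ − 2.576 = Φ⁻¹(0.7) = 0.524, giving δ = 3.100.
δ = d·√(n/2) ⇒ n = 2(δ/d)² = 2 × (3.100 / 0.9171)² = 22.86.
Round up to the next whole unit.

n = 23 per group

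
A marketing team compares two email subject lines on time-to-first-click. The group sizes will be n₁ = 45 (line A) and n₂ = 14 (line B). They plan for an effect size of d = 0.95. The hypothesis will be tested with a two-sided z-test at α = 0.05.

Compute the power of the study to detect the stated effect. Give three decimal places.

Noncentrality parameter: δ = d / √(1/n₁ + 1/n₂) = 0.95 / √(1/45 + 1/14) = 3.1043
Critical value for a two-sided test at α = 0.05: z_{α/2} = 1.960.
Power = Φ(δ − 1.960) + Φ(−δ − 1.960) = Φ(1.144) + Φ(-5.064) = 0.8738 + 0.0000 = 0.8738.

Power ≈ 0.874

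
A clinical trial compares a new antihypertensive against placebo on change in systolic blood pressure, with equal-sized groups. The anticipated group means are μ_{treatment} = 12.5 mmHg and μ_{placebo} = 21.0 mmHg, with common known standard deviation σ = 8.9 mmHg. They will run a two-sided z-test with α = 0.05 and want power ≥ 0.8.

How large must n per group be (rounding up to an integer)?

n = 18 per group

Standardized effect: d = |μ_{treatment} − μ_{placebo}| / σ = |12.5 − 21.0| / 8.9 = 0.9551
Set Φ(δ − 1.960) = 0.8; then δ − 1.960 = Φ⁻¹(0.8) = 0.842, giving δ = 2.802.
(The Φ(−δ − z_{α/2}) term is vanishingly small for δ > 0 and is dropped in the standard sample-size formula.)
δ = d·√(n/2) ⇒ n = 2(δ/d)² = 2 × (2.802 / 0.9551)² = 17.21.
Round up to the next whole unit.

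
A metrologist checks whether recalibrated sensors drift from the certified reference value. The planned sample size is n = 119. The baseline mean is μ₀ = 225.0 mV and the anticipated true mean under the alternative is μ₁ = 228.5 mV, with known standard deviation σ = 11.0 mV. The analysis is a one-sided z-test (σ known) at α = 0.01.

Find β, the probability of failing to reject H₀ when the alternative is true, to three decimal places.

Standardized effect: d = |μ₁ − μ₀| / σ = |228.5 − 225.0| / 11.0 = 0.3182
Noncentrality parameter: δ = d·√n = 0.3182 × √119 = 3.4710
Critical value for a one-sided test at α = 0.01: z_α = 2.326.
Power = P(Z > 2.326 − δ) = Φ(1.145) = 0.8738.
Type II error: β = 1 − power = 1 − 0.8738 = 0.1262.

β ≈ 0.126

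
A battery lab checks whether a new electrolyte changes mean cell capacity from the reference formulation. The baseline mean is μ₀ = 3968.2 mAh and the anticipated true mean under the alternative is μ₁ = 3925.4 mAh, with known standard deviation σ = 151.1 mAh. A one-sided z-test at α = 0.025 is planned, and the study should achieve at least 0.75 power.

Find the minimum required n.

n = 87

Standardized effect: d = |μ₁ − μ₀| / σ = |3925.4 − 3968.2| / 151.1 = 0.2833
For power 0.75 need Φ(δ − z_{0.025}) = 0.75, so δ = z_{0.025} + z_{0.25} = 1.960 + 0.674 = 2.634.
δ = d·√n ⇒ n = (δ/d)² = (2.634 / 0.2833)² = 86.50.
Round up to the next whole unit.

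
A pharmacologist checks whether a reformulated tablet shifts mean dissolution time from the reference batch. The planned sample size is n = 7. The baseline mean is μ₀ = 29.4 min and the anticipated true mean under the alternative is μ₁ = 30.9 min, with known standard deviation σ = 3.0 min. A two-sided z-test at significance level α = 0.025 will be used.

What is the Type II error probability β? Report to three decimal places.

β ≈ 0.821

Standardized effect: d = |μ₁ − μ₀| / σ = |30.9 − 29.4| / 3.0 = 0.5000
Noncentrality parameter: δ = d·√n = 0.5000 × √7 = 1.3229
Critical value for a two-sided test at α = 0.025: z_{α/2} = 2.241.
Power = Φ(δ − 2.241) + Φ(−δ − 2.241) = Φ(-0.919) + Φ(-3.564) = 0.1792 + 0.0002 = 0.1794.
Type II error: β = 1 − power = 1 − 0.1794 = 0.8206.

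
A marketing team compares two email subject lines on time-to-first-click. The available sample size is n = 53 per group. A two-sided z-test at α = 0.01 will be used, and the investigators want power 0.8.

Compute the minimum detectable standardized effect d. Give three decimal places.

d ≈ 0.664

Need Φ(δ − 2.576) = 0.8, so δ = 2.576 + 0.842 = 3.417.
(The second rejection-region term Φ(−δ − z_{α/2}) is negligible and dropped.)
δ = d·√(n/2) ⇒ d = δ/√(n/2) = 3.417/√(53/2) = 0.6639.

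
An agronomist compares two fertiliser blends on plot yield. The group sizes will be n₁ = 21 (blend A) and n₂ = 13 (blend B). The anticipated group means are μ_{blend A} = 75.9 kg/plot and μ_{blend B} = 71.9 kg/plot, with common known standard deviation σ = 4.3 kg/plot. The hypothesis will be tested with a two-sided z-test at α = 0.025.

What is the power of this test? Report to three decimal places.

Power ≈ 0.653

Standardized effect: d = |μ_{blend A} − μ_{blend B}| / σ = |75.9 − 71.9| / 4.3 = 0.9302
Noncentrality parameter: λ = d / √(1/n₁ + 1/n₂) = 0.9302 / √(1/21 + 1/13) = 2.6359
Critical value for a two-sided test at α = 0.025: z_{α/2} = 2.241.
Power = Φ(λ − 2.241) + Φ(−λ − 2.241) = Φ(0.395) + Φ(-4.877) = 0.6534 + 0.0000 = 0.6534.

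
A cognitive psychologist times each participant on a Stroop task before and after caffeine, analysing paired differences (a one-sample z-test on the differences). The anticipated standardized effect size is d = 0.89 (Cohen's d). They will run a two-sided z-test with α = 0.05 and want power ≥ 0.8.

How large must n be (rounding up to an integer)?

Set Φ(δ − 1.960) = 0.8; then δ − 1.960 = Φ⁻¹(0.8) = 0.842, giving δ = 2.802.
(For δ > 0 the lower-tail rejection region contributes negligibly to power, so the one-term inversion is standard.)
δ = d·√n ⇒ n = (δ/d)² = (2.802 / 0.89)² = 9.91.
Round up to the next whole unit.

n = 10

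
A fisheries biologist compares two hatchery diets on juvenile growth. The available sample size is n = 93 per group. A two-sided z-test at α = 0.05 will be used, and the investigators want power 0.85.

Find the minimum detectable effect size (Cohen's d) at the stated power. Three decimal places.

Need Φ(δ − 1.960) = 0.85, so δ = 1.960 + 1.036 = 2.996.
(Lower-tail contribution to power is negligible for δ > 0.)
δ = d·√(n/2) ⇒ d = δ/√(n/2) = 2.996/√(93/2) = 0.4394.

d ≈ 0.439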